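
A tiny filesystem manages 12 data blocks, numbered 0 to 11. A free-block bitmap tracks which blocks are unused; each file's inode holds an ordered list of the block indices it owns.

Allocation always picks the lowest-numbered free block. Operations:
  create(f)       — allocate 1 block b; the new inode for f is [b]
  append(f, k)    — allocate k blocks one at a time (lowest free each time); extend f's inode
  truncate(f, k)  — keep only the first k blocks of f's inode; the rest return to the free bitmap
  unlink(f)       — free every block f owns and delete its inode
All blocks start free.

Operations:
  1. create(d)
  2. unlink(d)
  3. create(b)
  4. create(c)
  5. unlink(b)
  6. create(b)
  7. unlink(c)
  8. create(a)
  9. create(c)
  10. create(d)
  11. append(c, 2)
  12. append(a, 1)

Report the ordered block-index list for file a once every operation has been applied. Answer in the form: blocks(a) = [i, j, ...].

  1. create(d)  ⇒  F...........  {d→[0]}
  2. unlink(d)  ⇒  ............  {}
  3. create(b)  ⇒  F...........  {b→[0]}
  4. create(c)  ⇒  FF..........  {b→[0]; c→[1]}
  5. unlink(b)  ⇒  .F..........  {c→[1]}
  6. create(b)  ⇒  FF..........  {b→[0]; c→[1]}
  7. unlink(c)  ⇒  F...........  {b→[0]}
  8. create(a)  ⇒  FF..........  {a→[1]; b→[0]}
  9. create(c)  ⇒  FFF.........  {a→[1]; b→[0]; c→[2]}
  10. create(d)  ⇒  FFFF........  {a→[1]; b→[0]; c→[2]; d→[3]}
  11. append(c, 2)  ⇒  FFFFFF......  {a→[1]; b→[0]; c→[2, 4, 5]; d→[3]}
  12. append(a, 1)  ⇒  FFFFFFF.....  {a→[1, 6]; b→[0]; c→[2, 4, 5]; d→[3]}

blocks(a) = [1, 6]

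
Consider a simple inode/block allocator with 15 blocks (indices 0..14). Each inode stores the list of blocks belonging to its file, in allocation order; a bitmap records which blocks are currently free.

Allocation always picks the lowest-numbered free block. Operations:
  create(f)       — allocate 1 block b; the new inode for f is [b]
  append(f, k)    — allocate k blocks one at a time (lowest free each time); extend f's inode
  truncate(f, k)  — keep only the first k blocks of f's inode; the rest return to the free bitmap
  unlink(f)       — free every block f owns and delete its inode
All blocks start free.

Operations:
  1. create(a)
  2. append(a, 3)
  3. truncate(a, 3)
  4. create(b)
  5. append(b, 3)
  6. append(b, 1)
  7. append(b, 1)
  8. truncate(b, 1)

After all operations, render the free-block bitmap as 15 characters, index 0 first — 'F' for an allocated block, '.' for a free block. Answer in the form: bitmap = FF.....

bitmap = FFFF...........

  1. create(a)  ⇒  F..............  {a→[0]}
  2. append(a, 3)  ⇒  FFFF...........  {a→[0, 1, 2, 3]}
  3. truncate(a, 3)  ⇒  FFF............  {a→[0, 1, 2]}
  4. create(b)  ⇒  FFFF...........  {a→[0, 1, 2]; b→[3]}
  5. append(b, 3)  ⇒  FFFFFFF........  {a→[0, 1, 2]; b→[3, 4, 5, 6]}
  6. append(b, 1)  ⇒  FFFFFFFF.......  {a→[0, 1, 2]; b→[3, 4, 5, 6, 7]}
  7. append(b, 1)  ⇒  FFFFFFFFF......  {a→[0, 1, 2]; b→[3, 4, 5, 6, 7, 8]}
  8. truncate(b, 1)  ⇒  FFFF...........  {a→[0, 1, 2]; b→[3]}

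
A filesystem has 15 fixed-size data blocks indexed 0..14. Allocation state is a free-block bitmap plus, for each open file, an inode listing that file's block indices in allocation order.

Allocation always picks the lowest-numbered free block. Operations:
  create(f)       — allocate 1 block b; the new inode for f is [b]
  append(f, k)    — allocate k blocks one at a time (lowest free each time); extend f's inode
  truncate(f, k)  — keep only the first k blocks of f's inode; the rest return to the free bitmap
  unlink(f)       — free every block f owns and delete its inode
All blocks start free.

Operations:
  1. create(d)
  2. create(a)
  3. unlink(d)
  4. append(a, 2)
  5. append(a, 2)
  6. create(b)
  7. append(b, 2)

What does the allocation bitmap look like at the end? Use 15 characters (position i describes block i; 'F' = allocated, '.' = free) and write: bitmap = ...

create(d): bitmap=F.............. | d=[0]
create(a): bitmap=FF............. | a=[1] d=[0]
unlink(d): bitmap=.F............. | a=[1]
append(a, 2): bitmap=FFF............ | a=[1, 0, 2]
append(a, 2): bitmap=FFFFF.......... | a=[1, 0, 2, 3, 4]
create(b): bitmap=FFFFFF......... | a=[1, 0, 2, 3, 4] b=[5]
append(b, 2): bitmap=FFFFFFFF....... | a=[1, 0, 2, 3, 4] b=[5, 6, 7]

bitmap = FFFFFFFF.......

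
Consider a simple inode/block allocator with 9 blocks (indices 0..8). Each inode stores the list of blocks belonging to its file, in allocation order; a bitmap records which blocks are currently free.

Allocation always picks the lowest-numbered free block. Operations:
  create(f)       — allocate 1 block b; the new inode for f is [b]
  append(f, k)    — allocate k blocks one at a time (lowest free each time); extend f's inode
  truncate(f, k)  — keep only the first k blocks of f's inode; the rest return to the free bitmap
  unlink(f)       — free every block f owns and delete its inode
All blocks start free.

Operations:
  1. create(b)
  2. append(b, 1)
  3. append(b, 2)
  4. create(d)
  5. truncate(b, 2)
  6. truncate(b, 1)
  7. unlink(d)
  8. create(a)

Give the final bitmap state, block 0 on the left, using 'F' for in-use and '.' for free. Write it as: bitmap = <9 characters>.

bitmap = FF.......

  1. create(b)  ⇒  F........  {b→[0]}
  2. append(b, 1)  ⇒  FF.......  {b→[0, 1]}
  3. append(b, 2)  ⇒  FFFF.....  {b→[0, 1, 2, 3]}
  4. create(d)  ⇒  FFFFF....  {b→[0, 1, 2, 3]; d→[4]}
  5. truncate(b, 2)  ⇒  FF..F....  {b→[0, 1]; d→[4]}
  6. truncate(b, 1)  ⇒  F...F....  {b→[0]; d→[4]}
  7. unlink(d)  ⇒  F........  {b→[0]}
  8. create(a)  ⇒  FF.......  {a→[1]; b→[0]}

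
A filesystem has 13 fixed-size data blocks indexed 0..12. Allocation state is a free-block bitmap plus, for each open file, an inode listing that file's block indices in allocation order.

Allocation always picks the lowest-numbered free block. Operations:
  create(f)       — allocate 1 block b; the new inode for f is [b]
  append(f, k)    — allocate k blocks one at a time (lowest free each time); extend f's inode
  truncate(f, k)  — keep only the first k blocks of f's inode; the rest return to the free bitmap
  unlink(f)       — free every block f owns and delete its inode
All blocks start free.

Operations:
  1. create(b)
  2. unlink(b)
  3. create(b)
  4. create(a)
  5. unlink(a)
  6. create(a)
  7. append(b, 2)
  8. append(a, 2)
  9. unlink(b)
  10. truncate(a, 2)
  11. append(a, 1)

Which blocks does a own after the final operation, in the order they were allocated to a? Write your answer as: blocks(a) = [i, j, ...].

[1] create(b) — b=0 (map F............)
[2] unlink(b) —  (map .............)
[3] create(b) — b=0 (map F............)
[4] create(a) — a=1 b=0 (map FF...........)
[5] unlink(a) — b=0 (map F............)
[6] create(a) — a=1 b=0 (map FF...........)
[7] append(b, 2) — a=1 b=0,2,3 (map FFFF.........)
[8] append(a, 2) — a=1,4,5 b=0,2,3 (map FFFFFF.......)
[9] unlink(b) — a=1,4,5 (map .F..FF.......)
[10] truncate(a, 2) — a=1,4 (map .F..F........)
[11] append(a, 1) — a=1,4,0 (map FF..F........)

blocks(a) = [1, 4, 0]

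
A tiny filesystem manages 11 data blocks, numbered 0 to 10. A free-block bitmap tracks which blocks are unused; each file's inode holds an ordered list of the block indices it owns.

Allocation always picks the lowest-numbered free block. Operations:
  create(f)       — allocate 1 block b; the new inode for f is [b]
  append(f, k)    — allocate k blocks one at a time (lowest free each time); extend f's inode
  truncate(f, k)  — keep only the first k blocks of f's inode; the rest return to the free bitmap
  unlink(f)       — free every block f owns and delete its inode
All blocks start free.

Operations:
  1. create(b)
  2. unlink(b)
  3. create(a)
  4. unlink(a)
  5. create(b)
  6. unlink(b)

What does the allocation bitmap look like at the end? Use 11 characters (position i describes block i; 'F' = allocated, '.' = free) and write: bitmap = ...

after create(b) → b:[0]  free=[F..........]
after unlink(b) →   free=[...........]
after create(a) → a:[0]  free=[F..........]
after unlink(a) →   free=[...........]
after create(b) → b:[0]  free=[F..........]
after unlink(b) →   free=[...........]

bitmap = ...........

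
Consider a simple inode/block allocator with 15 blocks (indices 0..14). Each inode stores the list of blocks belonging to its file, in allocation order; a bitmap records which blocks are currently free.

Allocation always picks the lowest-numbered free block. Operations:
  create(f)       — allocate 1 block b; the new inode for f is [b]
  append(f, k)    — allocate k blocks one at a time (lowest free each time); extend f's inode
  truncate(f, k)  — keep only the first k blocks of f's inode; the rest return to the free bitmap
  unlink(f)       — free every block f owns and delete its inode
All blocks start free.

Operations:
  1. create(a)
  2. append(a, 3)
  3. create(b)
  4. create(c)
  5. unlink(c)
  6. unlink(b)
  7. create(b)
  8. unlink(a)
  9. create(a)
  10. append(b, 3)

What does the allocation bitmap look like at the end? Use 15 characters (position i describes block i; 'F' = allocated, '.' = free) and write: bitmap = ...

bitmap = FFFFF..........

after create(a) → a:[0]  free=[F..............]
after append(a, 3) → a:[0, 1, 2, 3]  free=[FFFF...........]
after create(b) → a:[0, 1, 2, 3], b:[4]  free=[FFFFF..........]
after create(c) → a:[0, 1, 2, 3], b:[4], c:[5]  free=[FFFFFF.........]
after unlink(c) → a:[0, 1, 2, 3], b:[4]  free=[FFFFF..........]
after unlink(b) → a:[0, 1, 2, 3]  free=[FFFF...........]
after create(b) → a:[0, 1, 2, 3], b:[4]  free=[FFFFF..........]
after unlink(a) → b:[4]  free=[....F..........]
after create(a) → a:[0], b:[4]  free=[F...F..........]
after append(b, 3) → a:[0], b:[4, 1, 2, 3]  free=[FFFFF..........]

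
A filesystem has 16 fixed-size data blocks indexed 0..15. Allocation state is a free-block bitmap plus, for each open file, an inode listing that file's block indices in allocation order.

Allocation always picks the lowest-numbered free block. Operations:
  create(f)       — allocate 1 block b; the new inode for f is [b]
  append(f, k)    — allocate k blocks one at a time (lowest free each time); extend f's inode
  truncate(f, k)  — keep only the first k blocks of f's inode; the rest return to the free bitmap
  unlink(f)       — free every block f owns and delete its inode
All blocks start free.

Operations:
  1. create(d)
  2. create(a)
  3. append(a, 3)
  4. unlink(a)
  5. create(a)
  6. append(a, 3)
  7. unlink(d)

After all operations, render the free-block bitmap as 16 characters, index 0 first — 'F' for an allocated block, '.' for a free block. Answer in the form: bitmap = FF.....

create(d): bitmap=F............... | d=[0]
create(a): bitmap=FF.............. | a=[1] d=[0]
append(a, 3): bitmap=FFFFF........... | a=[1, 2, 3, 4] d=[0]
unlink(a): bitmap=F............... | d=[0]
create(a): bitmap=FF.............. | a=[1] d=[0]
append(a, 3): bitmap=FFFFF........... | a=[1, 2, 3, 4] d=[0]
unlink(d): bitmap=.FFFF........... | a=[1, 2, 3, 4]

bitmap = .FFFF...........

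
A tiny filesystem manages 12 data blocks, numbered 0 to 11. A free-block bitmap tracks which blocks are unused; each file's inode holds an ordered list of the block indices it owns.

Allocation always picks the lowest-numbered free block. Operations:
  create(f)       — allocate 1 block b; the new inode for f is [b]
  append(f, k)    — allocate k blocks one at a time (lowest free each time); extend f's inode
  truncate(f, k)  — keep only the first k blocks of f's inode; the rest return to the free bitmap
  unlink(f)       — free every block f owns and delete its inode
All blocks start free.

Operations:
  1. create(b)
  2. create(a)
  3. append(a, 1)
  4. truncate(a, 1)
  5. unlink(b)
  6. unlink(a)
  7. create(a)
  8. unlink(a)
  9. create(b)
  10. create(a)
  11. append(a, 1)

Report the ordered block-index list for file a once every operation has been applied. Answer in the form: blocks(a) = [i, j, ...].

blocks(a) = [1, 2]

  1. create(b)  ⇒  F...........  {b→[0]}
  2. create(a)  ⇒  FF..........  {a→[1]; b→[0]}
  3. append(a, 1)  ⇒  FFF.........  {a→[1, 2]; b→[0]}
  4. truncate(a, 1)  ⇒  FF..........  {a→[1]; b→[0]}
  5. unlink(b)  ⇒  .F..........  {a→[1]}
  6. unlink(a)  ⇒  ............  {}
  7. create(a)  ⇒  F...........  {a→[0]}
  8. unlink(a)  ⇒  ............  {}
  9. create(b)  ⇒  F...........  {b→[0]}
  10. create(a)  ⇒  FF..........  {a→[1]; b→[0]}
  11. append(a, 1)  ⇒  FFF.........  {a→[1, 2]; b→[0]}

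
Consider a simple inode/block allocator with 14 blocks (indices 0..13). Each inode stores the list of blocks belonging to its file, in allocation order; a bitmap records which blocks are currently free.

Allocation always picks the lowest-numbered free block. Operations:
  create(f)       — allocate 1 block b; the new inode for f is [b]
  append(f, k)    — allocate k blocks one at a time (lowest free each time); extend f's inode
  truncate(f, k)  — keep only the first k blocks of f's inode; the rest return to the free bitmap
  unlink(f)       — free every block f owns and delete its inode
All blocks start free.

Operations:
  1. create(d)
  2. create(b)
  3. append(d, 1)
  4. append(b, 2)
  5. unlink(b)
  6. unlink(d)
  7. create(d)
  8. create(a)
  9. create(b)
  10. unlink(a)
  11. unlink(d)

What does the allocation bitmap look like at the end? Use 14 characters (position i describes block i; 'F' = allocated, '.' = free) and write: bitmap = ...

create(d): bitmap=F............. | d=[0]
create(b): bitmap=FF............ | b=[1] d=[0]
append(d, 1): bitmap=FFF........... | b=[1] d=[0, 2]
append(b, 2): bitmap=FFFFF......... | b=[1, 3, 4] d=[0, 2]
unlink(b): bitmap=F.F........... | d=[0, 2]
unlink(d): bitmap=.............. | 
create(d): bitmap=F............. | d=[0]
create(a): bitmap=FF............ | a=[1] d=[0]
create(b): bitmap=FFF........... | a=[1] b=[2] d=[0]
unlink(a): bitmap=F.F........... | b=[2] d=[0]
unlink(d): bitmap=..F........... | b=[2]

bitmap = ..F...........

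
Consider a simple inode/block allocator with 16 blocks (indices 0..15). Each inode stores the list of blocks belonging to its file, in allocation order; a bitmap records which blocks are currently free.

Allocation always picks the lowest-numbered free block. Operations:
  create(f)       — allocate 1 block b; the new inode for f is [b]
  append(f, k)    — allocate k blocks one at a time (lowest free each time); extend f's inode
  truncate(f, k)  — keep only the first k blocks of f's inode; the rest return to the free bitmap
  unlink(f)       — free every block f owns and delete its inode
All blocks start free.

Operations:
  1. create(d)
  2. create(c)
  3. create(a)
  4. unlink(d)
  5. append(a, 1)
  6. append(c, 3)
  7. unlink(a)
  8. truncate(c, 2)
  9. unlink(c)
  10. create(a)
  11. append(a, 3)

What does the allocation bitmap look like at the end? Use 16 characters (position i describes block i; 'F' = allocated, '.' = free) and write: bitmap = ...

create(d): bitmap=F............... | d=[0]
create(c): bitmap=FF.............. | c=[1] d=[0]
create(a): bitmap=FFF............. | a=[2] c=[1] d=[0]
unlink(d): bitmap=.FF............. | a=[2] c=[1]
append(a, 1): bitmap=FFF............. | a=[2, 0] c=[1]
append(c, 3): bitmap=FFFFFF.......... | a=[2, 0] c=[1, 3, 4, 5]
unlink(a): bitmap=.F.FFF.......... | c=[1, 3, 4, 5]
truncate(c, 2): bitmap=.F.F............ | c=[1, 3]
unlink(c): bitmap=................ | 
create(a): bitmap=F............... | a=[0]
append(a, 3): bitmap=FFFF............ | a=[0, 1, 2, 3]

bitmap = FFFF............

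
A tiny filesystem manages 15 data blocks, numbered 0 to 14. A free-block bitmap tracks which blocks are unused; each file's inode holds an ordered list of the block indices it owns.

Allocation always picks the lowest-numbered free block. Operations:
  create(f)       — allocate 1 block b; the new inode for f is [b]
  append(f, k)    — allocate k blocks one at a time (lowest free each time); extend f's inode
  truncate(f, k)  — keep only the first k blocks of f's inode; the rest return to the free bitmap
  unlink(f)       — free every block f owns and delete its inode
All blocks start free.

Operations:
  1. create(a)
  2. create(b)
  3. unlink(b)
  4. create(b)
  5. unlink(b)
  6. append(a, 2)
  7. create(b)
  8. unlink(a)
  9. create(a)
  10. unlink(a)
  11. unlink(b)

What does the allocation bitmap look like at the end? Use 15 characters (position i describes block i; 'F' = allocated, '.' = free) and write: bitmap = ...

[1] create(a) — a=0 (map F..............)
[2] create(b) — a=0 b=1 (map FF.............)
[3] unlink(b) — a=0 (map F..............)
[4] create(b) — a=0 b=1 (map FF.............)
[5] unlink(b) — a=0 (map F..............)
[6] append(a, 2) — a=0,1,2 (map FFF............)
[7] create(b) — a=0,1,2 b=3 (map FFFF...........)
[8] unlink(a) — b=3 (map ...F...........)
[9] create(a) — a=0 b=3 (map F..F...........)
[10] unlink(a) — b=3 (map ...F...........)
[11] unlink(b) —  (map ...............)

bitmap = ...............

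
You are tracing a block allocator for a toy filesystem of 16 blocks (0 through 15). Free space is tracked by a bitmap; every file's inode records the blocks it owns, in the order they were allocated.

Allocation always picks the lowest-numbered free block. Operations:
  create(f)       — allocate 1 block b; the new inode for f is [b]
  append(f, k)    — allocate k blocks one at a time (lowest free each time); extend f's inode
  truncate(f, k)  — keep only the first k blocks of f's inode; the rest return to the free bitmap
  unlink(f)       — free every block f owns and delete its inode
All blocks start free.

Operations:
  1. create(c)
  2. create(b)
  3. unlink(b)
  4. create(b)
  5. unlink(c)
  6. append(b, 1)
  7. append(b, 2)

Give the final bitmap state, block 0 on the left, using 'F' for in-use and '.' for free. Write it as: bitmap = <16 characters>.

bitmap = FFFF............

[1] create(c) — c=0 (map F...............)
[2] create(b) — b=1 c=0 (map FF..............)
[3] unlink(b) — c=0 (map F...............)
[4] create(b) — b=1 c=0 (map FF..............)
[5] unlink(c) — b=1 (map .F..............)
[6] append(b, 1) — b=1,0 (map FF..............)
[7] append(b, 2) — b=1,0,2,3 (map FFFF............)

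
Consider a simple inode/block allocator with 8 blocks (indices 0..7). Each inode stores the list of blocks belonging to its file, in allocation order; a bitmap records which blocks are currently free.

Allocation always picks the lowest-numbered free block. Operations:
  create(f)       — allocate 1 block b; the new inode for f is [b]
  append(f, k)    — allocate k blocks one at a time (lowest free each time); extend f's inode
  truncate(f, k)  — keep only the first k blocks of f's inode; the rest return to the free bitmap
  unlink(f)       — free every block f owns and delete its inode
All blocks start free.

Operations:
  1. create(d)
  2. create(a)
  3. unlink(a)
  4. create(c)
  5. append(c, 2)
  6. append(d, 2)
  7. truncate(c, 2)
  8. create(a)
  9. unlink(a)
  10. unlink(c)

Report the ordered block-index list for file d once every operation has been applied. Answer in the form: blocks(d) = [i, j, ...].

blocks(d) = [0, 4, 5]

after create(d) → d:[0]  free=[F.......]
after create(a) → a:[1], d:[0]  free=[FF......]
after unlink(a) → d:[0]  free=[F.......]
after create(c) → c:[1], d:[0]  free=[FF......]
after append(c, 2) → c:[1, 2, 3], d:[0]  free=[FFFF....]
after append(d, 2) → c:[1, 2, 3], d:[0, 4, 5]  free=[FFFFFF..]
after truncate(c, 2) → c:[1, 2], d:[0, 4, 5]  free=[FFF.FF..]
after create(a) → a:[3], c:[1, 2], d:[0, 4, 5]  free=[FFFFFF..]
after unlink(a) → c:[1, 2], d:[0, 4, 5]  free=[FFF.FF..]
after unlink(c) → d:[0, 4, 5]  free=[F...FF..]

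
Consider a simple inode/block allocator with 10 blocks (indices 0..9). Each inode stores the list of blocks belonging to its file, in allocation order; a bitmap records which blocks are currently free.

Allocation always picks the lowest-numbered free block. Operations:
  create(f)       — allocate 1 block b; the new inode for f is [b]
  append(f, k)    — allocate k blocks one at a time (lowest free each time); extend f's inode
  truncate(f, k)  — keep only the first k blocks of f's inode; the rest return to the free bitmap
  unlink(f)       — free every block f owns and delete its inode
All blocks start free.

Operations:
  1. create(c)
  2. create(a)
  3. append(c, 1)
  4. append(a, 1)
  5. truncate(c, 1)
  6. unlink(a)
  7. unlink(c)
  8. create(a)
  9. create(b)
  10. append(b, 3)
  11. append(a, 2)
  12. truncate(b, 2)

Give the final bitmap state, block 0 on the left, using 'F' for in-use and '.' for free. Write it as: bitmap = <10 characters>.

bitmap = FFF..FF...

[1] create(c) — c=0 (map F.........)
[2] create(a) — a=1 c=0 (map FF........)
[3] append(c, 1) — a=1 c=0,2 (map FFF.......)
[4] append(a, 1) — a=1,3 c=0,2 (map FFFF......)
[5] truncate(c, 1) — a=1,3 c=0 (map FF.F......)
[6] unlink(a) — c=0 (map F.........)
[7] unlink(c) —  (map ..........)
[8] create(a) — a=0 (map F.........)
[9] create(b) — a=0 b=1 (map FF........)
[10] append(b, 3) — a=0 b=1,2,3,4 (map FFFFF.....)
[11] append(a, 2) — a=0,5,6 b=1,2,3,4 (map FFFFFFF...)
[12] truncate(b, 2) — a=0,5,6 b=1,2 (map FFF..FF...)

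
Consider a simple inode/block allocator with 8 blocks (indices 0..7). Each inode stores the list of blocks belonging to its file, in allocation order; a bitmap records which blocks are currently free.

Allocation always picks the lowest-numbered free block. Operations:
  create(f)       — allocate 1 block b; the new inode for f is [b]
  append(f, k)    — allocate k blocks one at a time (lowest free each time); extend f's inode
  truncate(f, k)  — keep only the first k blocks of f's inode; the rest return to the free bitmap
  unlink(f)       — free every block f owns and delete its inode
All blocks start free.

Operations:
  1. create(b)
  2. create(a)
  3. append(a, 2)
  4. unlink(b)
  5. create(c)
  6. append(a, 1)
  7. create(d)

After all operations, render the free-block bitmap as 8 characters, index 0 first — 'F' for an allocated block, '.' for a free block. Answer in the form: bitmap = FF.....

  1. create(b)  ⇒  F.......  {b→[0]}
  2. create(a)  ⇒  FF......  {a→[1]; b→[0]}
  3. append(a, 2)  ⇒  FFFF....  {a→[1, 2, 3]; b→[0]}
  4. unlink(b)  ⇒  .FFF....  {a→[1, 2, 3]}
  5. create(c)  ⇒  FFFF....  {a→[1, 2, 3]; c→[0]}
  6. append(a, 1)  ⇒  FFFFF...  {a→[1, 2, 3, 4]; c→[0]}
  7. create(d)  ⇒  FFFFFF..  {a→[1, 2, 3, 4]; c→[0]; d→[5]}

bitmap = FFFFFF..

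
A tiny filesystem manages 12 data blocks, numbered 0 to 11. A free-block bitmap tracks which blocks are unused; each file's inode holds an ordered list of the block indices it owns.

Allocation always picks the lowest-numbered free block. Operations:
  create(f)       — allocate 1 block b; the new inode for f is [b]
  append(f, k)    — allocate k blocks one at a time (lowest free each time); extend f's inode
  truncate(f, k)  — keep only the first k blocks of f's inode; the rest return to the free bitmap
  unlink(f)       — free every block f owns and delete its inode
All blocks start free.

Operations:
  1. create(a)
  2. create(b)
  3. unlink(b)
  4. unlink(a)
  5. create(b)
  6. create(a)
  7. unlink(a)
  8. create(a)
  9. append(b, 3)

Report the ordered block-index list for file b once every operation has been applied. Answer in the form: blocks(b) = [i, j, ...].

blocks(b) = [0, 2, 3, 4]

after create(a) → a:[0]  free=[F...........]
after create(b) → a:[0], b:[1]  free=[FF..........]
after unlink(b) → a:[0]  free=[F...........]
after unlink(a) →   free=[............]
after create(b) → b:[0]  free=[F...........]
after create(a) → a:[1], b:[0]  free=[FF..........]
after unlink(a) → b:[0]  free=[F...........]
after create(a) → a:[1], b:[0]  free=[FF..........]
after append(b, 3) → a:[1], b:[0, 2, 3, 4]  free=[FFFFF.......]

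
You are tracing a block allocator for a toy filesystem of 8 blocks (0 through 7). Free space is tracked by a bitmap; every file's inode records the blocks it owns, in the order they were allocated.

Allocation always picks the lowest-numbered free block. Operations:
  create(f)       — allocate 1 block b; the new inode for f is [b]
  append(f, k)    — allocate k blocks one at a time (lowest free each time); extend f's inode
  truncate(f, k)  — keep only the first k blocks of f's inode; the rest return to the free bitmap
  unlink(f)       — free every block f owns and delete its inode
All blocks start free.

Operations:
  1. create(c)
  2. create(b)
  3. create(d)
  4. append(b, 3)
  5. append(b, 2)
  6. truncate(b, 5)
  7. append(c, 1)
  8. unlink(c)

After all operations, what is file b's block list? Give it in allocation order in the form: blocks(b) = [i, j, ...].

[1] create(c) — c=0 (map F.......)
[2] create(b) — b=1 c=0 (map FF......)
[3] create(d) — b=1 c=0 d=2 (map FFF.....)
[4] append(b, 3) — b=1,3,4,5 c=0 d=2 (map FFFFFF..)
[5] append(b, 2) — b=1,3,4,5,6,7 c=0 d=2 (map FFFFFFFF)
[6] truncate(b, 5) — b=1,3,4,5,6 c=0 d=2 (map FFFFFFF.)
[7] append(c, 1) — b=1,3,4,5,6 c=0,7 d=2 (map FFFFFFFF)
[8] unlink(c) — b=1,3,4,5,6 d=2 (map .FFFFFF.)

blocks(b) = [1, 3, 4, 5, 6]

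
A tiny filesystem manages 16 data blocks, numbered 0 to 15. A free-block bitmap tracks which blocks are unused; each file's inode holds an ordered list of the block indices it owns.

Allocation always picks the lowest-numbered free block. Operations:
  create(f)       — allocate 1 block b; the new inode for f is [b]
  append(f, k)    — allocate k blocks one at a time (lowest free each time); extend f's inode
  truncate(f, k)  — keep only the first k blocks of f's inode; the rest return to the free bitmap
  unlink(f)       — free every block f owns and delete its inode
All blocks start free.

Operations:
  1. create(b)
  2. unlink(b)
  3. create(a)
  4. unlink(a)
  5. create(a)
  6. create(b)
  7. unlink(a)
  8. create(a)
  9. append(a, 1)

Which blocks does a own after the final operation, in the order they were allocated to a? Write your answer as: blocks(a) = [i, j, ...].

blocks(a) = [0, 2]

create(b): bitmap=F............... | b=[0]
unlink(b): bitmap=................ | 
create(a): bitmap=F............... | a=[0]
unlink(a): bitmap=................ | 
create(a): bitmap=F............... | a=[0]
create(b): bitmap=FF.............. | a=[0] b=[1]
unlink(a): bitmap=.F.............. | b=[1]
create(a): bitmap=FF.............. | a=[0] b=[1]
append(a, 1): bitmap=FFF............. | a=[0, 2] b=[1]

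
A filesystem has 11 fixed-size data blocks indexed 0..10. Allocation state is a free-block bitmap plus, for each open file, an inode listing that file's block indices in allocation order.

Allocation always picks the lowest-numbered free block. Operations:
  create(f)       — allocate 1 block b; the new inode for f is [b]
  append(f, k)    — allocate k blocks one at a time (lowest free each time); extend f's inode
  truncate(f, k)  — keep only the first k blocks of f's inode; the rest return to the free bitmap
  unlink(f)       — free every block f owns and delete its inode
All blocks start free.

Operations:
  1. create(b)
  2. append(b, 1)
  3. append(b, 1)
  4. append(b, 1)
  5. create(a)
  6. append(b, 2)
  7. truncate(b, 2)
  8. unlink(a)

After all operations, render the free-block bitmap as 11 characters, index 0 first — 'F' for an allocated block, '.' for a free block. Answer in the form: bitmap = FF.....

[1] create(b) — b=0 (map F..........)
[2] append(b, 1) — b=0,1 (map FF.........)
[3] append(b, 1) — b=0,1,2 (map FFF........)
[4] append(b, 1) — b=0,1,2,3 (map FFFF.......)
[5] create(a) — a=4 b=0,1,2,3 (map FFFFF......)
[6] append(b, 2) — a=4 b=0,1,2,3,5,6 (map FFFFFFF....)
[7] truncate(b, 2) — a=4 b=0,1 (map FF..F......)
[8] unlink(a) — b=0,1 (map FF.........)

bitmap = FF.........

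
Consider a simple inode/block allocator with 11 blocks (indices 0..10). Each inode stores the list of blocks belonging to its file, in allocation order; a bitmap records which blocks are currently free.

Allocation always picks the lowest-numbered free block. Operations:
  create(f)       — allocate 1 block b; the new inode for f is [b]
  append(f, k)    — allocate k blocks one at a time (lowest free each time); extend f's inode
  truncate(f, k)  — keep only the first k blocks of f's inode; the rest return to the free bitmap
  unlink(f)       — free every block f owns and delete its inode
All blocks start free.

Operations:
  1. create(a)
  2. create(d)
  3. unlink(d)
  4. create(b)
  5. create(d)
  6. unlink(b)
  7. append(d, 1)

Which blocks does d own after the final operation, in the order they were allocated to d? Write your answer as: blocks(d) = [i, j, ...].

create(a): bitmap=F.......... | a=[0]
create(d): bitmap=FF......... | a=[0] d=[1]
unlink(d): bitmap=F.......... | a=[0]
create(b): bitmap=FF......... | a=[0] b=[1]
create(d): bitmap=FFF........ | a=[0] b=[1] d=[2]
unlink(b): bitmap=F.F........ | a=[0] d=[2]
append(d, 1): bitmap=FFF........ | a=[0] d=[2, 1]

blocks(d) = [2, 1]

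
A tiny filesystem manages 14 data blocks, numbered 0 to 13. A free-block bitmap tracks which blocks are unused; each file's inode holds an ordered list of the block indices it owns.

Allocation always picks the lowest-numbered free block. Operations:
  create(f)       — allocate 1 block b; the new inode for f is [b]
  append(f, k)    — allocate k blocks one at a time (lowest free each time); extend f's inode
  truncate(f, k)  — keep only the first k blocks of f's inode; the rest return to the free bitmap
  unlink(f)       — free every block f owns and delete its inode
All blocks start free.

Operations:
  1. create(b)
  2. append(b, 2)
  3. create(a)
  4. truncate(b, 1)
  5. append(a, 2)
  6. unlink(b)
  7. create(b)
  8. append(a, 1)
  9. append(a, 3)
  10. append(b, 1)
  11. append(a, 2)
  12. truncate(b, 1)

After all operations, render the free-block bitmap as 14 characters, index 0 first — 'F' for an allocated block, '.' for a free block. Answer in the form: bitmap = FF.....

[1] create(b) — b=0 (map F.............)
[2] append(b, 2) — b=0,1,2 (map FFF...........)
[3] create(a) — a=3 b=0,1,2 (map FFFF..........)
[4] truncate(b, 1) — a=3 b=0 (map F..F..........)
[5] append(a, 2) — a=3,1,2 b=0 (map FFFF..........)
[6] unlink(b) — a=3,1,2 (map .FFF..........)
[7] create(b) — a=3,1,2 b=0 (map FFFF..........)
[8] append(a, 1) — a=3,1,2,4 b=0 (map FFFFF.........)
[9] append(a, 3) — a=3,1,2,4,5,6,7 b=0 (map FFFFFFFF......)
[10] append(b, 1) — a=3,1,2,4,5,6,7 b=0,8 (map FFFFFFFFF.....)
[11] append(a, 2) — a=3,1,2,4,5,6,7,9,10 b=0,8 (map FFFFFFFFFFF...)
[12] truncate(b, 1) — a=3,1,2,4,5,6,7,9,10 b=0 (map FFFFFFFF.FF...)

bitmap = FFFFFFFF.FF...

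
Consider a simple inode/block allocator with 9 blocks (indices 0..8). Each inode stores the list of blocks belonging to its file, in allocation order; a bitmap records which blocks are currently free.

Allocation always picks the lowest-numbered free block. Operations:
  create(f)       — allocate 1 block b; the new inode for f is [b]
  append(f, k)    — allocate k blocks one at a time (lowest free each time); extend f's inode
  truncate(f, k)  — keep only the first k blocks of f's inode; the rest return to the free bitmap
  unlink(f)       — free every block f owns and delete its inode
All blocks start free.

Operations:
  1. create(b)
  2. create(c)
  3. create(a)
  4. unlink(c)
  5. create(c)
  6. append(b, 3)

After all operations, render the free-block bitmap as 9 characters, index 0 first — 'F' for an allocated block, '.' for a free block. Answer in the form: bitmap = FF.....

bitmap = FFFFFF...

create(b): bitmap=F........ | b=[0]
create(c): bitmap=FF....... | b=[0] c=[1]
create(a): bitmap=FFF...... | a=[2] b=[0] c=[1]
unlink(c): bitmap=F.F...... | a=[2] b=[0]
create(c): bitmap=FFF...... | a=[2] b=[0] c=[1]
append(b, 3): bitmap=FFFFFF... | a=[2] b=[0, 3, 4, 5] c=[1]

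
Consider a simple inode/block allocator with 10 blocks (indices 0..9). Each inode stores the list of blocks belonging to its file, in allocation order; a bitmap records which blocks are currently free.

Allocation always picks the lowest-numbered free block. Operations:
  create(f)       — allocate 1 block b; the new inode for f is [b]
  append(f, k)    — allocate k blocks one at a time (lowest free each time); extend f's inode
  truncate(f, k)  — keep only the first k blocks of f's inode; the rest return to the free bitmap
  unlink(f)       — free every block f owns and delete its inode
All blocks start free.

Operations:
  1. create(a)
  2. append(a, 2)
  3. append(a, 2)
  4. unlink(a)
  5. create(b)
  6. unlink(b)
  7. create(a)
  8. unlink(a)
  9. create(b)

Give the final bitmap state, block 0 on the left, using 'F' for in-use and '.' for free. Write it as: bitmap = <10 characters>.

bitmap = F.........

  1. create(a)  ⇒  F.........  {a→[0]}
  2. append(a, 2)  ⇒  FFF.......  {a→[0, 1, 2]}
  3. append(a, 2)  ⇒  FFFFF.....  {a→[0, 1, 2, 3, 4]}
  4. unlink(a)  ⇒  ..........  {}
  5. create(b)  ⇒  F.........  {b→[0]}
  6. unlink(b)  ⇒  ..........  {}
  7. create(a)  ⇒  F.........  {a→[0]}
  8. unlink(a)  ⇒  ..........  {}
  9. create(b)  ⇒  F.........  {b→[0]}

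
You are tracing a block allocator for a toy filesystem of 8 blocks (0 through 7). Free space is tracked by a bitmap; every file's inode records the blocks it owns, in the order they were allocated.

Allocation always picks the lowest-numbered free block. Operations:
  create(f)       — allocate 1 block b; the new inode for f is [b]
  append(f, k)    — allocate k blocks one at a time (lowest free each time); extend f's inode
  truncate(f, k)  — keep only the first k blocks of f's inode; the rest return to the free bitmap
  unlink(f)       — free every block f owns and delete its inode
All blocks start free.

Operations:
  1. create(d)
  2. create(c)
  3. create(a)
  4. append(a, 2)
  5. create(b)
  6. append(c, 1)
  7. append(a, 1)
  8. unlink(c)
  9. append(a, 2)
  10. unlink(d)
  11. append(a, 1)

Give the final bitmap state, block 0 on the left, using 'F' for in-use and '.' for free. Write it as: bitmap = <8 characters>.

create(d): bitmap=F....... | d=[0]
create(c): bitmap=FF...... | c=[1] d=[0]
create(a): bitmap=FFF..... | a=[2] c=[1] d=[0]
append(a, 2): bitmap=FFFFF... | a=[2, 3, 4] c=[1] d=[0]
create(b): bitmap=FFFFFF.. | a=[2, 3, 4] b=[5] c=[1] d=[0]
append(c, 1): bitmap=FFFFFFF. | a=[2, 3, 4] b=[5] c=[1, 6] d=[0]
append(a, 1): bitmap=FFFFFFFF | a=[2, 3, 4, 7] b=[5] c=[1, 6] d=[0]
unlink(c): bitmap=F.FFFF.F | a=[2, 3, 4, 7] b=[5] d=[0]
append(a, 2): bitmap=FFFFFFFF | a=[2, 3, 4, 7, 1, 6] b=[5] d=[0]
unlink(d): bitmap=.FFFFFFF | a=[2, 3, 4, 7, 1, 6] b=[5]
append(a, 1): bitmap=FFFFFFFF | a=[2, 3, 4, 7, 1, 6, 0] b=[5]

bitmap = FFFFFFFF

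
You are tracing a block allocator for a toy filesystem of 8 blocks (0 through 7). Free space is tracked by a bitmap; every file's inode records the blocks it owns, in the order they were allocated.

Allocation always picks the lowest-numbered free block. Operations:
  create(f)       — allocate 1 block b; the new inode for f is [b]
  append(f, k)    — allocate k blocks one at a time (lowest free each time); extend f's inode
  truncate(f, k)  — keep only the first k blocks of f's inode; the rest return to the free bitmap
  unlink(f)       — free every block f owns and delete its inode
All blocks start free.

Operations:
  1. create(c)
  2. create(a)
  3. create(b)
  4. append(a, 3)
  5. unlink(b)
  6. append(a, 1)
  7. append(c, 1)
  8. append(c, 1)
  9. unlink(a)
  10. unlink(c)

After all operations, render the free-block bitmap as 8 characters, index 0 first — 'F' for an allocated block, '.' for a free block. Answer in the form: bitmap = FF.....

bitmap = ........

create(c): bitmap=F....... | c=[0]
create(a): bitmap=FF...... | a=[1] c=[0]
create(b): bitmap=FFF..... | a=[1] b=[2] c=[0]
append(a, 3): bitmap=FFFFFF.. | a=[1, 3, 4, 5] b=[2] c=[0]
unlink(b): bitmap=FF.FFF.. | a=[1, 3, 4, 5] c=[0]
append(a, 1): bitmap=FFFFFF.. | a=[1, 3, 4, 5, 2] c=[0]
append(c, 1): bitmap=FFFFFFF. | a=[1, 3, 4, 5, 2] c=[0, 6]
append(c, 1): bitmap=FFFFFFFF | a=[1, 3, 4, 5, 2] c=[0, 6, 7]
unlink(a): bitmap=F.....FF | c=[0, 6, 7]
unlink(c): bitmap=........ | 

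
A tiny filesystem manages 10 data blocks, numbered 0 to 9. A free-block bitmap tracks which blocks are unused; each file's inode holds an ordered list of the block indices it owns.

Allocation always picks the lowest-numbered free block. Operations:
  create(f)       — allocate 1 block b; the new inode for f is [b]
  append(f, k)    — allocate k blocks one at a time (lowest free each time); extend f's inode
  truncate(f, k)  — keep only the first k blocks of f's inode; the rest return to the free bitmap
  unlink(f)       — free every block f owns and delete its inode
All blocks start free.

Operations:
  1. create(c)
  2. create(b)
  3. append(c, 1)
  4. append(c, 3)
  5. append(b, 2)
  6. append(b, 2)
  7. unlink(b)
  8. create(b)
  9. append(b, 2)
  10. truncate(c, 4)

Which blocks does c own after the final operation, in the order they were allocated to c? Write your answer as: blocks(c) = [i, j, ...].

blocks(c) = [0, 2, 3, 4]

create(c): bitmap=F......... | c=[0]
create(b): bitmap=FF........ | b=[1] c=[0]
append(c, 1): bitmap=FFF....... | b=[1] c=[0, 2]
append(c, 3): bitmap=FFFFFF.... | b=[1] c=[0, 2, 3, 4, 5]
append(b, 2): bitmap=FFFFFFFF.. | b=[1, 6, 7] c=[0, 2, 3, 4, 5]
append(b, 2): bitmap=FFFFFFFFFF | b=[1, 6, 7, 8, 9] c=[0, 2, 3, 4, 5]
unlink(b): bitmap=F.FFFF.... | c=[0, 2, 3, 4, 5]
create(b): bitmap=FFFFFF.... | b=[1] c=[0, 2, 3, 4, 5]
append(b, 2): bitmap=FFFFFFFF.. | b=[1, 6, 7] c=[0, 2, 3, 4, 5]
truncate(c, 4): bitmap=FFFFF.FF.. | b=[1, 6, 7] c=[0, 2, 3, 4]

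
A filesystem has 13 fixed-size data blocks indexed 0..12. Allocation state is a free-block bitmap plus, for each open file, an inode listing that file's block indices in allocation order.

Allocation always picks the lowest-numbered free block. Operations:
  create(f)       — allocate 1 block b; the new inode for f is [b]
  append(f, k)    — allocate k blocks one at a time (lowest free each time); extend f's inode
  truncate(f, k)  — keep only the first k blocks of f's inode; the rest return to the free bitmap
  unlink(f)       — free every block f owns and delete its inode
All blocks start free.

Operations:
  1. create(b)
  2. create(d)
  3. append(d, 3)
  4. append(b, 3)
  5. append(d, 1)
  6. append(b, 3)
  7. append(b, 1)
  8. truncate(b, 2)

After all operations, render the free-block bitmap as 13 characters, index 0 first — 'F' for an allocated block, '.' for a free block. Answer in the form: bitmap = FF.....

create(b): bitmap=F............ | b=[0]
create(d): bitmap=FF........... | b=[0] d=[1]
append(d, 3): bitmap=FFFFF........ | b=[0] d=[1, 2, 3, 4]
append(b, 3): bitmap=FFFFFFFF..... | b=[0, 5, 6, 7] d=[1, 2, 3, 4]
append(d, 1): bitmap=FFFFFFFFF.... | b=[0, 5, 6, 7] d=[1, 2, 3, 4, 8]
append(b, 3): bitmap=FFFFFFFFFFFF. | b=[0, 5, 6, 7, 9, 10, 11] d=[1, 2, 3, 4, 8]
append(b, 1): bitmap=FFFFFFFFFFFFF | b=[0, 5, 6, 7, 9, 10, 11, 12] d=[1, 2, 3, 4, 8]
truncate(b, 2): bitmap=FFFFFF..F.... | b=[0, 5] d=[1, 2, 3, 4, 8]

bitmap = FFFFFF..F....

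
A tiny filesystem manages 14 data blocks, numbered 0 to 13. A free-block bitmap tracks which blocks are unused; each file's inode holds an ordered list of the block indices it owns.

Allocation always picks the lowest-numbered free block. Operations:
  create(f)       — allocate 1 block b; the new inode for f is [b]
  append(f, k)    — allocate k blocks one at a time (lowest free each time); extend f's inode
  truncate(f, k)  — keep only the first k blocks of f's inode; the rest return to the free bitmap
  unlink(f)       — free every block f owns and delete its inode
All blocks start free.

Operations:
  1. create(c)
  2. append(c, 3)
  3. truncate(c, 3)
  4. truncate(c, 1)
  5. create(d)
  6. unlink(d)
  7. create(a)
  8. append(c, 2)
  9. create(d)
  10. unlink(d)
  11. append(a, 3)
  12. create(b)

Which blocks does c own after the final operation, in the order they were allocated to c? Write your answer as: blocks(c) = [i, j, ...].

blocks(c) = [0, 2, 3]

after create(c) → c:[0]  free=[F.............]
after append(c, 3) → c:[0, 1, 2, 3]  free=[FFFF..........]
after truncate(c, 3) → c:[0, 1, 2]  free=[FFF...........]
after truncate(c, 1) → c:[0]  free=[F.............]
after create(d) → c:[0], d:[1]  free=[FF............]
after unlink(d) → c:[0]  free=[F.............]
after create(a) → a:[1], c:[0]  free=[FF............]
after append(c, 2) → a:[1], c:[0, 2, 3]  free=[FFFF..........]
after create(d) → a:[1], c:[0, 2, 3], d:[4]  free=[FFFFF.........]
after unlink(d) → a:[1], c:[0, 2, 3]  free=[FFFF..........]
after append(a, 3) → a:[1, 4, 5, 6], c:[0, 2, 3]  free=[FFFFFFF.......]
after create(b) → a:[1, 4, 5, 6], b:[7], c:[0, 2, 3]  free=[FFFFFFFF......]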